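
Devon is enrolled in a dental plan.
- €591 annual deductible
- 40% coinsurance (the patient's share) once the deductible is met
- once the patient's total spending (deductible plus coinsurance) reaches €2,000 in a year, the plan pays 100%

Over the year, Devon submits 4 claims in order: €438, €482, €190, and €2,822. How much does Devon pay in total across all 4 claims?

€1,927.40

Claim 1 — €438: entire amount goes to the deductible. Patient owes €438 (running OOP €438).
Claim 2 — €482: €153 to deductible, leaving €329; 40% of €329 = €131.60. Cost to patient: €284.60. OOP to date €722.60.
Claim 3 — €190: deductible already satisfied, so patient's share is 40% × €190 = €76. Cost to patient: €76. OOP to date €798.60.
Claim 4 — €2,822: deductible met; 40% of €2,822 = €1,128.80. Cost to patient: €1,128.80. OOP to date €1,927.40.
Summing the patient's payments: €438 + €284.60 + €76 + €1,128.80 = €1,927.40.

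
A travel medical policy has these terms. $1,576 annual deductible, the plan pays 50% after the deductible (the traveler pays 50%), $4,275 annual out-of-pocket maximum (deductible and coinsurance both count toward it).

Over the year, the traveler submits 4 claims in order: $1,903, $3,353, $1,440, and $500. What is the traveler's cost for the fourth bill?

Bill 1, $1,903: deductible takes $1,576, $327 remains; coinsurance $327 × 50% = $163.50. Cost to traveler: $1,739.50. OOP to date $1,739.50.
Bill 2, $3,353: 50% coinsurance on $3,353 = $1,676.50. Cost to traveler: $1,676.50. OOP to date $3,416.
Bill 3, $1,440: 50% coinsurance on $1,440 = $720. Traveler pays $720; OOP now $4,136.
Bill 4, $500: deductible met; 50% of $500 = $250. Adding that to $4,136 gives $4,386, past the $4,275 cap; traveler pays only $4,275 − $4,136 = $139.

$139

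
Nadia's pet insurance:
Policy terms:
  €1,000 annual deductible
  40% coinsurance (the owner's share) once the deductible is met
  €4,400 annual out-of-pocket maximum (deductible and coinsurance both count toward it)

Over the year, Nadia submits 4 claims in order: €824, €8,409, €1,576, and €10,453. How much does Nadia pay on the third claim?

€106.80

Bill 1, €824: entire amount goes to the deductible. Owner owes €824 (running OOP €824).
Bill 2, €8,409: €176 to deductible, leaving €8,233; coinsurance €8,233 × 40% = €3,293.20. Cost to owner: €3,469.20. OOP to date €4,293.20.
Bill 3, €1,576: deductible met; 40% of €1,576 = €630.40. OOP would hit €4,923.60 > €4,400, so the cap limits the owner to €4,400 − €4,293.20 = €106.80.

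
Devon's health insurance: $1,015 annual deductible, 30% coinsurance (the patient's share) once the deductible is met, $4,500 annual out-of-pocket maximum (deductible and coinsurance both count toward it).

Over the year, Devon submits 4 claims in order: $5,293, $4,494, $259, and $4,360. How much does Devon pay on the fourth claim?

$775.70

Claim 1 ($5,293): deductible takes $1,015, $4,278 remains; patient's 30% is $1,283.40. Patient owes $2,298.40 (running OOP $2,298.40).
Claim 2 ($4,494): 30% coinsurance on $4,494 = $1,348.20. Patient pays $1,348.20; OOP now $3,646.60.
Claim 3 ($259): deductible already satisfied, so patient's share is 30% × $259 = $77.70. Cost to patient: $77.70. OOP to date $3,724.30.
Claim 4 ($4,360): deductible already satisfied, so patient's share is 30% × $4,360 = $1,308. That would push OOP to $5,032.30, over the $4,500 cap, so patient pays $4,500 − $3,724.30 = $775.70.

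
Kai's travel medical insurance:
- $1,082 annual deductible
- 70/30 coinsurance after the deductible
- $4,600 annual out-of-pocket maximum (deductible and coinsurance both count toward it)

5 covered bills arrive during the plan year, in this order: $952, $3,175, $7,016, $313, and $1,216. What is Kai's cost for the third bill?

$2,104.80

Bill 1, $952: entire amount goes to the deductible. Traveler pays $952; OOP now $952.
Bill 2, $3,175: deductible takes $130, $3,045 remains; traveler's 30% is $913.50. Cost to traveler: $1,043.50. OOP to date $1,995.50.
Bill 3, $7,016: deductible already satisfied, so traveler's share is 30% × $7,016 = $2,104.80. Traveler pays $2,104.80; OOP now $4,100.30.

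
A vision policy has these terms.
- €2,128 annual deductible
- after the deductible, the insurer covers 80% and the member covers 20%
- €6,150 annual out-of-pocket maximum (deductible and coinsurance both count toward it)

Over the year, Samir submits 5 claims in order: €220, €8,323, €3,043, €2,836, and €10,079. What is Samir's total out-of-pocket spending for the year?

€6,150

Bill 1, €220: all of it applies to the deductible. Member owes €220 (running OOP €220).
Bill 2, €8,323: deductible takes €1,908, €6,415 remains; 20% of €6,415 = €1,283. Member owes €3,191 (running OOP €3,411).
Bill 3, €3,043: deductible already satisfied, so member's share is 20% × €3,043 = €608.60. Member pays €608.60; OOP now €4,019.60.
Bill 4, €2,836: deductible met; 20% of €2,836 = €567.20. Cost to member: €567.20. OOP to date €4,586.80.
Bill 5, €10,079: 20% coinsurance on €10,079 = €2,015.80. That would push OOP to €6,602.60, over the €6,150 cap, so member pays €6,150 − €4,586.80 = €1,563.20.
Total paid by the member: €220 + €3,191 + €608.60 + €567.20 + €1,563.20 = €6,150.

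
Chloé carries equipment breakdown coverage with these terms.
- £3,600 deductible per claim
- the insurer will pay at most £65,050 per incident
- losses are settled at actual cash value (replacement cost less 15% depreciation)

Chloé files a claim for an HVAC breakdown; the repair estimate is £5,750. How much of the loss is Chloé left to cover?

£4,462.50

Depreciate 15%: the covered value is £5,750 × 0.85 = £4,887.50.
Less the £3,600 deductible: £4,887.50 − £3,600 = £1,287.50.
£1,287.50 ≤ £65,050, so the limit doesn't bind; insurer pays £1,287.50.
Business owner's share is the uncovered remainder: £5,750 − £1,287.50 = £4,462.50.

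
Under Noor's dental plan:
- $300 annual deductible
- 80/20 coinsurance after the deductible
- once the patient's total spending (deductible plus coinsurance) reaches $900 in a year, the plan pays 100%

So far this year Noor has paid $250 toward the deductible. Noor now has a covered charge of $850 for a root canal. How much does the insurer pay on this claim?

$640

Remaining deductible: $300 − $250 = $50.
After the $50 deductible portion, $850 − $50 = $800 is subject to coinsurance.
Coinsurance: $800 × 20% = $160.
Patient responsibility before any cap: $50 + $160 = $210.
Cumulative spending $250 + $210 = $460 stays under the $900 maximum.
Insurer pays the balance: $850 − $210 = $640.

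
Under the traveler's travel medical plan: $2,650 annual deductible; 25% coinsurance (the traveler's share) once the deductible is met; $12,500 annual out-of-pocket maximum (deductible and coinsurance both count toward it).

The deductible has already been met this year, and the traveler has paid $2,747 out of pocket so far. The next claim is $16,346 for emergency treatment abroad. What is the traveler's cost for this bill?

$4,086.50

With the deductible met, the entire $16,346 is subject to coinsurance.
Coinsurance: $16,346 × 25% = $4,086.50.
Total out-of-pocket so far would be $2,747 + $4,086.50 = $6,833.50, below the $12,500 cap — no reduction.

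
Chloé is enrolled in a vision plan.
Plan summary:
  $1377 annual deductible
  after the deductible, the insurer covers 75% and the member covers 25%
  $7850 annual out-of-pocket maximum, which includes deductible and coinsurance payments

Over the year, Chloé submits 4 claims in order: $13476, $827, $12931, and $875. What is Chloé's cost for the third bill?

$3232.75

Claim 1 ($13476): deductible takes $1377, $12099 remains; 25% of $12099 = $3024.75. Member pays $4401.75; OOP now $4401.75.
Claim 2 ($827): 25% coinsurance on $827 = $206.75. Cost to member: $206.75. OOP to date $4608.50.
Claim 3 ($12931): 25% coinsurance on $12931 = $3232.75. Member pays $3232.75; OOP now $7841.25.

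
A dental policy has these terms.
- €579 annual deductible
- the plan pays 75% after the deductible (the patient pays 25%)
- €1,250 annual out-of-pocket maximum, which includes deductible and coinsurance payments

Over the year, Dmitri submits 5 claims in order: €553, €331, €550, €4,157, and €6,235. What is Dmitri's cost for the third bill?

€137.50

Claim 1 (€553): fully absorbed by the deductible. Patient pays €553; OOP now €553.
Claim 2 (€331): €26 to deductible, leaving €305; patient's 25% is €76.25. Cost to patient: €102.25. OOP to date €655.25.
Claim 3 (€550): deductible met; 25% of €550 = €137.50. Patient owes €137.50 (running OOP €792.75).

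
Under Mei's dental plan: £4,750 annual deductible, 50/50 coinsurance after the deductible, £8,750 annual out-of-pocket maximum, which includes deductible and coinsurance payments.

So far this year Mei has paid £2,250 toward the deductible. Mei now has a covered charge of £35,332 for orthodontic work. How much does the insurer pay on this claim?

Remaining deductible: £4,750 − £2,250 = £2,500.
After the £2,500 deductible portion, £35,332 − £2,500 = £32,832 is subject to coinsurance.
Patient's 50% share of £32,832 is £16,416.
Patient responsibility before any cap: £2,500 + £16,416 = £18,916.
That would bring total out-of-pocket to £21,166, past the £8,750 cap. The patient is capped at £8,750 − £2,250 = £6,500 on this claim.
The plan picks up £35,332 − £6,500 = £28,832.

£28,832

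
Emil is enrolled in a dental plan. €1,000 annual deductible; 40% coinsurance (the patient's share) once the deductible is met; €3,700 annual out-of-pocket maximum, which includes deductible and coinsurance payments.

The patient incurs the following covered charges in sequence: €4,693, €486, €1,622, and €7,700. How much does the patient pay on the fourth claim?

€379.60

Claim 1 — €4,693: €1,000 finishes the deductible; €3,693 goes to coinsurance; coinsurance €3,693 × 40% = €1,477.20. Cost to patient: €2,477.20. OOP to date €2,477.20.
Claim 2 — €486: deductible met; 40% of €486 = €194.40. Patient owes €194.40 (running OOP €2,671.60).
Claim 3 — €1,622: 40% coinsurance on €1,622 = €648.80. Cost to patient: €648.80. OOP to date €3,320.40.
Claim 4 — €7,700: 40% coinsurance on €7,700 = €3,080. OOP would hit €6,400.40 > €3,700, so the cap limits the patient to €3,700 − €3,320.40 = €379.60.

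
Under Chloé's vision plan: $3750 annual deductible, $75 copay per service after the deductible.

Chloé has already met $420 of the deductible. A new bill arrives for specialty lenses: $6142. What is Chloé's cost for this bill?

$420 of the $3750 deductible is already met, leaving $3330.
That leaves $6142 − $3330 = $2812 for the copay.
Copay on this service: $75.
That puts the member's cost at $3330 + $75 = $3405.

$3405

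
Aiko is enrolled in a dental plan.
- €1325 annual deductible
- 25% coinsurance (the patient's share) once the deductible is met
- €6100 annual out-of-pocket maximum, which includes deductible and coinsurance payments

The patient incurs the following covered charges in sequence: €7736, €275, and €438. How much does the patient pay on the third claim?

€109.50

#1 (€7736): €1325 finishes the deductible; €6411 goes to coinsurance; patient's 25% is €1602.75. Patient pays €2927.75; OOP now €2927.75.
#2 (€275): deductible already satisfied, so patient's share is 25% × €275 = €68.75. Cost to patient: €68.75. OOP to date €2996.50.
#3 (€438): deductible met; 25% of €438 = €109.50. Patient pays €109.50; OOP now €3106.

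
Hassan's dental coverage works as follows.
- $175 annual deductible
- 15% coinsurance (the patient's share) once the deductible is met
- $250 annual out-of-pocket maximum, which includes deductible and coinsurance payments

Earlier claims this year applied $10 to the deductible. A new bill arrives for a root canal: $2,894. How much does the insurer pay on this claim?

Deductible still to meet: $175 − $10 = $165.
After the $165 deductible portion, $2,894 − $165 = $2,729 is subject to coinsurance.
Patient's 15% share of $2,729 is $409.35.
So the patient owes $165 + $409.35 = $574.35 before any cap.
Adding $574.35 to the $10 already spent would give $584.35, which exceeds the $250 cap; the patient pays just $250 − $10 = $240.
The insurer covers the remainder: $2,894 − $240 = $2,654.

$2,654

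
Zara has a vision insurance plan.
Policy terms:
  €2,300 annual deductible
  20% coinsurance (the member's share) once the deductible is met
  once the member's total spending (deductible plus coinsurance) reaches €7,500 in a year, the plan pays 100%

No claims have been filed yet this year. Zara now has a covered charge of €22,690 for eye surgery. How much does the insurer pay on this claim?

Nothing has been paid toward the €2,300 deductible, so the first €2,300 of this charge is applied there.
After the €2,300 deductible portion, €22,690 − €2,300 = €20,390 is subject to coinsurance.
Member's 20% share of €20,390 is €4,078.
That puts the member's cost at €2,300 + €4,078 = €6,378 before any cap.
Total out-of-pocket so far would be €0 + €6,378 = €6,378, below the €7,500 cap — no reduction.
The insurer covers the remainder: €22,690 − €6,378 = €16,312.

€16,312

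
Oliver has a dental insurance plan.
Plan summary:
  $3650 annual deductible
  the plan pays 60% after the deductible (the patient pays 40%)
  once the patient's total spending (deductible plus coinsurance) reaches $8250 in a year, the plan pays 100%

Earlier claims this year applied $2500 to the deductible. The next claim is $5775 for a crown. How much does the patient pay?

$3000

Deductible still to meet: $3650 − $2500 = $1150.
That leaves $5775 − $1150 = $4625 for coinsurance.
Coinsurance: $4625 × 40% = $1850.
Patient responsibility before any cap: $1150 + $1850 = $3000.
Total out-of-pocket so far would be $2500 + $3000 = $5500, below the $8250 cap — no reduction.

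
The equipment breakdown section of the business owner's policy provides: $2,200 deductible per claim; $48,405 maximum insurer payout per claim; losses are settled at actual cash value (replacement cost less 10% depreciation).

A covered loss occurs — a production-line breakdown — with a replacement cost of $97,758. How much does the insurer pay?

$48,405

At 10% depreciation, ACV = $97,758 − $9,775.80 = $87,982.20.
After the deductible, $87,982.20 − $2,200 = $85,782.20 remains.
The $48,405 per-incident cap binds; insurer pays $48,405.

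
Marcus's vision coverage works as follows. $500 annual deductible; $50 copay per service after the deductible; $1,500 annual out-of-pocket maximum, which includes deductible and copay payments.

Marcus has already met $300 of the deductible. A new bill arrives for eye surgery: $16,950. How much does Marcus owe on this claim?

$300 of the $500 deductible is already met, leaving $200.
After the $200 deductible portion, $16,950 − $200 = $16,750 is subject to the copay.
Copay on this service: $50.
So the member owes $200 + $50 = $250 before any cap.
Total out-of-pocket so far would be $300 + $250 = $550, below the $1,500 cap — no reduction.

$250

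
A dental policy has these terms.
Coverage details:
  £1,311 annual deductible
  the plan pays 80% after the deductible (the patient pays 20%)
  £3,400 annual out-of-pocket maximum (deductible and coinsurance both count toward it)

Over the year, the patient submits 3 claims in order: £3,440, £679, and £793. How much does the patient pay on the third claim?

Claim 1 — £3,440: £1,311 to deductible, leaving £2,129; coinsurance £2,129 × 20% = £425.80. Patient owes £1,736.80 (running OOP £1,736.80).
Claim 2 — £679: 20% coinsurance on £679 = £135.80. Patient pays £135.80; OOP now £1,872.60.
Claim 3 — £793: deductible already satisfied, so patient's share is 20% × £793 = £158.60. Cost to patient: £158.60. OOP to date £2,031.20.

£158.60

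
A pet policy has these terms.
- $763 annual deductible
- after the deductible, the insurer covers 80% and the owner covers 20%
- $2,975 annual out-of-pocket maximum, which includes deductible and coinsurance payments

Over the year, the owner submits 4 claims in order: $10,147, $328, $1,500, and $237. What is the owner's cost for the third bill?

#1 ($10,147): $763 to deductible, leaving $9,384; 20% of $9,384 = $1,876.80. Owner owes $2,639.80 (running OOP $2,639.80).
#2 ($328): deductible met; 20% of $328 = $65.60. Cost to owner: $65.60. OOP to date $2,705.40.
#3 ($1,500): deductible met; 20% of $1,500 = $300. Adding that to $2,705.40 gives $3,005.40, past the $2,975 cap; owner pays only $2,975 − $2,705.40 = $269.60.

$269.60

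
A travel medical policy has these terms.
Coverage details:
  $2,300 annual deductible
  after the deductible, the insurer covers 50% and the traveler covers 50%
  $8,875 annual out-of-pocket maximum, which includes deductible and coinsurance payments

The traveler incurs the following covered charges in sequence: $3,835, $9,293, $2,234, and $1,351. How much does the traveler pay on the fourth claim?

$44

Bill 1, $3,835: $2,300 to deductible, leaving $1,535; 50% of $1,535 = $767.50. Cost to traveler: $3,067.50. OOP to date $3,067.50.
Bill 2, $9,293: deductible met; 50% of $9,293 = $4,646.50. Cost to traveler: $4,646.50. OOP to date $7,714.
Bill 3, $2,234: deductible met; 50% of $2,234 = $1,117. Cost to traveler: $1,117. OOP to date $8,831.
Bill 4, $1,351: deductible already satisfied, so traveler's share is 50% × $1,351 = $675.50. That would push OOP to $9,506.50, over the $8,875 cap, so traveler pays $8,875 − $8,831 = $44.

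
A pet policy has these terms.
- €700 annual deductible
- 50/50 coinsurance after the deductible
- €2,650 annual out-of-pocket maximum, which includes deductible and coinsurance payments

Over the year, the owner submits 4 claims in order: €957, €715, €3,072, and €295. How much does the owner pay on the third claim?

Claim 1 (€957): deductible takes €700, €257 remains; coinsurance €257 × 50% = €128.50. Cost to owner: €828.50. OOP to date €828.50.
Claim 2 (€715): deductible already satisfied, so owner's share is 50% × €715 = €357.50. Cost to owner: €357.50. OOP to date €1,186.
Claim 3 (€3,072): 50% coinsurance on €3,072 = €1,536. Adding that to €1,186 gives €2,722, past the €2,650 cap; owner pays only €2,650 − €1,186 = €1,464.

€1,464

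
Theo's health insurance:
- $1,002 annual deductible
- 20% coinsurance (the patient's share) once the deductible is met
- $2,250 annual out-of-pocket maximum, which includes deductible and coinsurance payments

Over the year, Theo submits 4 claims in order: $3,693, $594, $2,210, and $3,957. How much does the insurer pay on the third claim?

$1,768

Bill 1, $3,693: $1,002 finishes the deductible; $2,691 goes to coinsurance; patient's 20% is $538.20. Patient pays $1,540.20; OOP now $1,540.20. Insurer: $3,693 − $1,540.20 = $2,152.80.
Bill 2, $594: deductible already satisfied, so patient's share is 20% × $594 = $118.80. Cost to patient: $118.80. OOP to date $1,659. Insurer: $594 − $118.80 = $475.20.
Bill 3, $2,210: 20% coinsurance on $2,210 = $442. Cost to patient: $442. OOP to date $2,101. Plan pays $2,210 − $442 = $1,768.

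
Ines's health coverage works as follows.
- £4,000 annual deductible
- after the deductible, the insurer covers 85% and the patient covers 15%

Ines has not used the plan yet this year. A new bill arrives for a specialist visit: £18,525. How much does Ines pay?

£6,178.75

The full £4,000 deductible is still open; £4,000 of this bill applies to it.
After the £4,000 deductible portion, £18,525 − £4,000 = £14,525 is subject to coinsurance.
Coinsurance: £14,525 × 15% = £2,178.75.
Patient responsibility: £4,000 + £2,178.75 = £6,178.75.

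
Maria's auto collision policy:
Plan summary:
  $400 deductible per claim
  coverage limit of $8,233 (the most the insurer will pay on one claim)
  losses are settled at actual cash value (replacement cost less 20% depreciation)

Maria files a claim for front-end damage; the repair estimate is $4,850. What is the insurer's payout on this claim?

$3,480

At 20% depreciation, ACV = $4,850 − $970 = $3,880.
Subtract the deductible: $3,880 − $400 = $3,480.
$3,480 ≤ $8,233, so the limit doesn't bind; insurer pays $3,480.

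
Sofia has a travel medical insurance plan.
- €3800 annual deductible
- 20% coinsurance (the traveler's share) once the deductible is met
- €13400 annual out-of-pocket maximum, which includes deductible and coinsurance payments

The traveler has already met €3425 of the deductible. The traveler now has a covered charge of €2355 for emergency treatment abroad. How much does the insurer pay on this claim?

€1584

€3425 of the €3800 deductible is already met, leaving €375.
The remaining €1980 (= €2355 − €375) moves to coinsurance.
Coinsurance: €1980 × 20% = €396.
So the traveler owes €375 + €396 = €771 before any cap.
Year-to-date out-of-pocket becomes €3425 + €771 = €4196, still under the €13400 maximum, so no cap applies.
The insurer covers the remainder: €2355 − €771 = €1584.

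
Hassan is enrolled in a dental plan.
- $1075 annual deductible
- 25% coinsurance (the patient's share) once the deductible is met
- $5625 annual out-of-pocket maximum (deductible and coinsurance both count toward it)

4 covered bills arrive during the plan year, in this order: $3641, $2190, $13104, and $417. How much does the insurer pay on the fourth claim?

Bill 1, $3641: $1075 finishes the deductible; $2566 goes to coinsurance; patient's 25% is $641.50. Patient pays $1716.50; OOP now $1716.50. Insurer: $3641 − $1716.50 = $1924.50.
Bill 2, $2190: 25% coinsurance on $2190 = $547.50. Patient owes $547.50 (running OOP $2264). Plan pays $2190 − $547.50 = $1642.50.
Bill 3, $13104: deductible already satisfied, so patient's share is 25% × $13104 = $3276. Patient pays $3276; OOP now $5540. Plan pays $13104 − $3276 = $9828.
Bill 4, $417: deductible met; 25% of $417 = $104.25. Adding that to $5540 gives $5644.25, past the $5625 cap; patient pays only $5625 − $5540 = $85. Plan pays $417 − $85 = $332.

$332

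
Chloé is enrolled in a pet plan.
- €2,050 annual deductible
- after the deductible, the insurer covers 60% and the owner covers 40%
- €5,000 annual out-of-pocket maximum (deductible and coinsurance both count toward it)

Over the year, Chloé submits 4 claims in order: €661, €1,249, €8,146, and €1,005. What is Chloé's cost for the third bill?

€3,090

Bill 1, €661: all of it applies to the deductible. Owner owes €661 (running OOP €661).
Bill 2, €1,249: entire amount goes to the deductible. Cost to owner: €1,249. OOP to date €1,910.
Bill 3, €8,146: €140 to deductible, leaving €8,006; 40% of €8,006 = €3,202.40. Together that's €140 + €3,202.40 = €3,342.40. Adding that to €1,910 gives €5,252.40, past the €5,000 cap; owner pays only €5,000 − €1,910 = €3,090.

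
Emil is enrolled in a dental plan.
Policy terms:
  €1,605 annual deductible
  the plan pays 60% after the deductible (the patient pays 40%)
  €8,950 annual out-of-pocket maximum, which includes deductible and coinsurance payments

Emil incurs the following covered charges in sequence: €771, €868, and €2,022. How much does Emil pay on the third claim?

Claim 1 — €771: entire amount goes to the deductible. Patient owes €771 (running OOP €771).
Claim 2 — €868: €834 to deductible, leaving €34; patient's 40% is €13.60. Patient pays €847.60; OOP now €1,618.60.
Claim 3 — €2,022: deductible already satisfied, so patient's share is 40% × €2,022 = €808.80. Patient owes €808.80 (running OOP €2,427.40).

€808.80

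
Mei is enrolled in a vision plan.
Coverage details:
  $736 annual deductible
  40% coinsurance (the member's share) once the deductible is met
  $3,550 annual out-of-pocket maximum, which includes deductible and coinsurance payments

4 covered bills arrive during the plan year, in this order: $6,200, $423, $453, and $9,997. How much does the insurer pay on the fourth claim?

#1 ($6,200): $736 to deductible, leaving $5,464; member's 40% is $2,185.60. Member pays $2,921.60; OOP now $2,921.60. Plan pays $6,200 − $2,921.60 = $3,278.40.
#2 ($423): 40% coinsurance on $423 = $169.20. Cost to member: $169.20. OOP to date $3,090.80. Plan pays $423 − $169.20 = $253.80.
#3 ($453): deductible met; 40% of $453 = $181.20. Cost to member: $181.20. OOP to date $3,272. Plan pays $453 − $181.20 = $271.80.
#4 ($9,997): deductible met; 40% of $9,997 = $3,998.80. Adding that to $3,272 gives $7,270.80, past the $3,550 cap; member pays only $3,550 − $3,272 = $278. Insurer: $9,997 − $278 = $9,719.

$9,719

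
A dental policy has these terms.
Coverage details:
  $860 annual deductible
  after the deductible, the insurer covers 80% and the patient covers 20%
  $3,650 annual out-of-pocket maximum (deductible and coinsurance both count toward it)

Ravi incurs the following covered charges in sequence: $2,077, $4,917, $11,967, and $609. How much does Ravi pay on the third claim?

#1 ($2,077): $860 finishes the deductible; $1,217 goes to coinsurance; coinsurance $1,217 × 20% = $243.40. Patient pays $1,103.40; OOP now $1,103.40.
#2 ($4,917): deductible met; 20% of $4,917 = $983.40. Patient pays $983.40; OOP now $2,086.80.
#3 ($11,967): deductible met; 20% of $11,967 = $2,393.40. That would push OOP to $4,480.20, over the $3,650 cap, so patient pays $3,650 − $2,086.80 = $1,563.20.

$1,563.20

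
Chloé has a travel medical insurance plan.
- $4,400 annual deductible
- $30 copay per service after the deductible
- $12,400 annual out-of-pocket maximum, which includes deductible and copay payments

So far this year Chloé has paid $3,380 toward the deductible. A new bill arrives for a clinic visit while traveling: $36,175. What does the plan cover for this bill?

Deductible still to meet: $4,400 − $3,380 = $1,020.
That leaves $36,175 − $1,020 = $35,155 for the copay.
Copay on this service: $30.
That puts the traveler's cost at $1,020 + $30 = $1,050 before any cap.
Total out-of-pocket so far would be $3,380 + $1,050 = $4,430, below the $12,400 cap — no reduction.
The insurer covers the remainder: $36,175 − $1,050 = $35,125.

$35,125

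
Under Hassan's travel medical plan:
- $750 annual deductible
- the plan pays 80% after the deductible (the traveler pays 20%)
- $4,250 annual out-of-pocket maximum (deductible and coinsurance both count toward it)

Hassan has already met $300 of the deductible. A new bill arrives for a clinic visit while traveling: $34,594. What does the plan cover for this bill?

$300 of the $750 deductible is already met, leaving $450.
After the $450 deductible portion, $34,594 − $450 = $34,144 is subject to coinsurance.
20% of $34,144 = $6,828.80 falls to the traveler.
Traveler responsibility before any cap: $450 + $6,828.80 = $7,278.80.
Year-to-date out-of-pocket would reach $300 + $7,278.80 = $7,578.80, above the $4,250 maximum, so the traveler pays only $4,250 − $300 = $3,950.
The insurer covers the remainder: $34,594 − $3,950 = $30,644.

$30,644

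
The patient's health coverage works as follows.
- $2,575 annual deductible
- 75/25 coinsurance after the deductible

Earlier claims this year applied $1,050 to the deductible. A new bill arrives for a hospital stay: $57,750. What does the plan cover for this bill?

Remaining deductible: $2,575 − $1,050 = $1,525.
The remaining $56,225 (= $57,750 − $1,525) moves to coinsurance.
25% of $56,225 = $14,056.25 falls to the patient.
That puts the patient's cost at $1,525 + $14,056.25 = $15,581.25.
The plan picks up $57,750 − $15,581.25 = $42,168.75.

$42,168.75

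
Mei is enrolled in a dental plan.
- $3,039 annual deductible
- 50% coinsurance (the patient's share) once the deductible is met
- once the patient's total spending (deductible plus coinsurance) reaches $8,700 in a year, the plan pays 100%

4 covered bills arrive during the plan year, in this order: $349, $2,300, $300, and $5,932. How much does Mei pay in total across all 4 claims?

Bill 1, $349: entire amount goes to the deductible. Cost to patient: $349. OOP to date $349.
Bill 2, $2,300: all of it applies to the deductible. Patient owes $2,300 (running OOP $2,649).
Bill 3, $300: fully absorbed by the deductible. Patient pays $300; OOP now $2,949.
Bill 4, $5,932: deductible takes $90, $5,842 remains; coinsurance $5,842 × 50% = $2,921. Cost to patient: $3,011. OOP to date $5,960.
Summing the patient's payments: $349 + $2,300 + $300 + $3,011 = $5,960.

$5,960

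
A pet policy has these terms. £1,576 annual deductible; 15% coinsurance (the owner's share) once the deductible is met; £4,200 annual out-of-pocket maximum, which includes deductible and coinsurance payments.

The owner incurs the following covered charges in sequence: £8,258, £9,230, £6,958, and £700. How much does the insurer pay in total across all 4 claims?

Claim 1 (£8,258): £1,576 to deductible, leaving £6,682; owner's 15% is £1,002.30. Cost to owner: £2,578.30. OOP to date £2,578.30. Insurer: £8,258 − £2,578.30 = £5,679.70.
Claim 2 (£9,230): deductible met; 15% of £9,230 = £1,384.50. Owner pays £1,384.50; OOP now £3,962.80. Plan pays £9,230 − £1,384.50 = £7,845.50.
Claim 3 (£6,958): 15% coinsurance on £6,958 = £1,043.70. Adding that to £3,962.80 gives £5,006.50, past the £4,200 cap; owner pays only £4,200 − £3,962.80 = £237.20. Insurer: £6,958 − £237.20 = £6,720.80.
Claim 4 (£700): deductible met; 15% of £700 = £105. Adding that to £4,200 gives £4,305, past the £4,200 cap; owner pays only £4,200 − £4,200 = £0. Plan pays £700 − £0 = £700.
Insurer total: £5,679.70 + £7,845.50 + £6,720.80 + £700 = £20,946.

£20,946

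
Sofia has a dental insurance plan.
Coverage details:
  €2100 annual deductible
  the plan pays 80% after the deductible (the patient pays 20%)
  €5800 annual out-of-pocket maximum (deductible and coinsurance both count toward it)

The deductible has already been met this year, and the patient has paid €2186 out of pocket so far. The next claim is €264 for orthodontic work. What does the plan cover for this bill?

With the deductible met, the entire €264 is subject to coinsurance.
Patient's 20% share of €264 is €52.80.
Year-to-date out-of-pocket becomes €2186 + €52.80 = €2238.80, still under the €5800 maximum, so no cap applies.
The plan picks up €264 − €52.80 = €211.20.

€211.20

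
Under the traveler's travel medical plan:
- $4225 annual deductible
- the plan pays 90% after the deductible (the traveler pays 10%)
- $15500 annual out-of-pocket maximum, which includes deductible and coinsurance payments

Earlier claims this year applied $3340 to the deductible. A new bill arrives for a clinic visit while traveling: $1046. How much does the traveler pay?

Deductible still to meet: $4225 − $3340 = $885.
The remaining $161 (= $1046 − $885) moves to coinsurance.
Coinsurance: $161 × 10% = $16.10.
So the traveler owes $885 + $16.10 = $901.10 before any cap.
Total out-of-pocket so far would be $3340 + $901.10 = $4241.10, below the $15500 cap — no reduction.

$901.10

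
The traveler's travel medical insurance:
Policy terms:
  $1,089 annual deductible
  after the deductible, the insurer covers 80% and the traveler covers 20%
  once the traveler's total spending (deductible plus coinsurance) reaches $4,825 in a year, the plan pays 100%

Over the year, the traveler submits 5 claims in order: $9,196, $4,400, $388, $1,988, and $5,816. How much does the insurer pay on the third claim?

Bill 1, $9,196: $1,089 to deductible, leaving $8,107; coinsurance $8,107 × 20% = $1,621.40. Cost to traveler: $2,710.40. OOP to date $2,710.40. Insurer: $9,196 − $2,710.40 = $6,485.60.
Bill 2, $4,400: deductible met; 20% of $4,400 = $880. Cost to traveler: $880. OOP to date $3,590.40. Plan pays $4,400 − $880 = $3,520.
Bill 3, $388: deductible met; 20% of $388 = $77.60. Cost to traveler: $77.60. OOP to date $3,668. Insurer: $388 − $77.60 = $310.40.

$310.40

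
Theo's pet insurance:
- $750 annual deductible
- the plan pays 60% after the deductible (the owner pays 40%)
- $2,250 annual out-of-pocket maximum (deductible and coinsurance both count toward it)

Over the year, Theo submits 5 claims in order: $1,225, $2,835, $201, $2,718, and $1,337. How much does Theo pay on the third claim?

Bill 1, $1,225: $750 to deductible, leaving $475; coinsurance $475 × 40% = $190. Cost to owner: $940. OOP to date $940.
Bill 2, $2,835: 40% coinsurance on $2,835 = $1,134. Cost to owner: $1,134. OOP to date $2,074.
Bill 3, $201: deductible already satisfied, so owner's share is 40% × $201 = $80.40. Cost to owner: $80.40. OOP to date $2,154.40.

$80.40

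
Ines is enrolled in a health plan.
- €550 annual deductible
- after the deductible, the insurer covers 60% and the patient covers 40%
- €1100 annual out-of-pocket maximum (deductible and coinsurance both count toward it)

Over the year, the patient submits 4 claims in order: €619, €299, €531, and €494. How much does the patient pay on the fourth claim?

€190.40

Claim 1 (€619): €550 to deductible, leaving €69; 40% of €69 = €27.60. Cost to patient: €577.60. OOP to date €577.60.
Claim 2 (€299): 40% coinsurance on €299 = €119.60. Patient pays €119.60; OOP now €697.20.
Claim 3 (€531): 40% coinsurance on €531 = €212.40. Cost to patient: €212.40. OOP to date €909.60.
Claim 4 (€494): deductible met; 40% of €494 = €197.60. Adding that to €909.60 gives €1107.20, past the €1100 cap; patient pays only €1100 − €909.60 = €190.40.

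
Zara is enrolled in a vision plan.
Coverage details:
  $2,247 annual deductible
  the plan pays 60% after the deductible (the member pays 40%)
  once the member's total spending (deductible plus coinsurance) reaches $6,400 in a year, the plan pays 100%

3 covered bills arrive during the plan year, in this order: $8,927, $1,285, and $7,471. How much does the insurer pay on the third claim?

#1 ($8,927): $2,247 finishes the deductible; $6,680 goes to coinsurance; member's 40% is $2,672. Member owes $4,919 (running OOP $4,919). Insurer: $8,927 − $4,919 = $4,008.
#2 ($1,285): deductible already satisfied, so member's share is 40% × $1,285 = $514. Cost to member: $514. OOP to date $5,433. Plan pays $1,285 − $514 = $771.
#3 ($7,471): 40% coinsurance on $7,471 = $2,988.40. OOP would hit $8,421.40 > $6,400, so the cap limits the member to $6,400 − $5,433 = $967. Insurer: $7,471 − $967 = $6,504.

$6,504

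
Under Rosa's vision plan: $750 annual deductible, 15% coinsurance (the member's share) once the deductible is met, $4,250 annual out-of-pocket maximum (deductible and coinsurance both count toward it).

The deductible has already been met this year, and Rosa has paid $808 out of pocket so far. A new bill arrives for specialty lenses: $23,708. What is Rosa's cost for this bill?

With the deductible met, the entire $23,708 is subject to coinsurance.
Member's 15% share of $23,708 is $3,556.20.
That would bring total out-of-pocket to $4,364.20, past the $4,250 cap. The member is capped at $4,250 − $808 = $3,442 on this claim.

$3,442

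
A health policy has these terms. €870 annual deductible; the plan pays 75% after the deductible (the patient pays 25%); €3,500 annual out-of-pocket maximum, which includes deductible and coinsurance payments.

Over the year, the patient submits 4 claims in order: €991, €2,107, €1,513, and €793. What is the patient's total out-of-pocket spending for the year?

€2,003.50

Bill 1, €991: €870 finishes the deductible; €121 goes to coinsurance; 25% of €121 = €30.25. Patient owes €900.25 (running OOP €900.25).
Bill 2, €2,107: deductible already satisfied, so patient's share is 25% × €2,107 = €526.75. Patient owes €526.75 (running OOP €1,427).
Bill 3, €1,513: deductible met; 25% of €1,513 = €378.25. Patient pays €378.25; OOP now €1,805.25.
Bill 4, €793: deductible met; 25% of €793 = €198.25. Cost to patient: €198.25. OOP to date €2,003.50.
Summing the patient's payments: €900.25 + €526.75 + €378.25 + €198.25 = €2,003.50.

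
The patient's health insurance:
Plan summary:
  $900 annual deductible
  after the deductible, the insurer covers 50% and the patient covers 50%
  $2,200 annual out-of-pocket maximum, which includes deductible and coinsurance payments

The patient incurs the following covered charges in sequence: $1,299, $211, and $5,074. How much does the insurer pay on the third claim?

Claim 1 — $1,299: $900 finishes the deductible; $399 goes to coinsurance; coinsurance $399 × 50% = $199.50. Cost to patient: $1,099.50. OOP to date $1,099.50. Insurer: $1,299 − $1,099.50 = $199.50.
Claim 2 — $211: 50% coinsurance on $211 = $105.50. Patient owes $105.50 (running OOP $1,205). Insurer: $211 − $105.50 = $105.50.
Claim 3 — $5,074: deductible met; 50% of $5,074 = $2,537. That would push OOP to $3,742, over the $2,200 cap, so patient pays $2,200 − $1,205 = $995. Plan pays $5,074 − $995 = $4,079.

$4,079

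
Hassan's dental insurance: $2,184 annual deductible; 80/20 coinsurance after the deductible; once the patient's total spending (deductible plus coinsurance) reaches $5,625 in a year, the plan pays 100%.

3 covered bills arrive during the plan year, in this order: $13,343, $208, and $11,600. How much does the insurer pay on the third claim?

Claim 1 ($13,343): deductible takes $2,184, $11,159 remains; coinsurance $11,159 × 20% = $2,231.80. Patient pays $4,415.80; OOP now $4,415.80. Insurer: $13,343 − $4,415.80 = $8,927.20.
Claim 2 ($208): deductible already satisfied, so patient's share is 20% × $208 = $41.60. Patient pays $41.60; OOP now $4,457.40. Insurer: $208 − $41.60 = $166.40.
Claim 3 ($11,600): deductible already satisfied, so patient's share is 20% × $11,600 = $2,320. OOP would hit $6,777.40 > $5,625, so the cap limits the patient to $5,625 − $4,457.40 = $1,167.60. Insurer: $11,600 − $1,167.60 = $10,432.40.

$10,432.40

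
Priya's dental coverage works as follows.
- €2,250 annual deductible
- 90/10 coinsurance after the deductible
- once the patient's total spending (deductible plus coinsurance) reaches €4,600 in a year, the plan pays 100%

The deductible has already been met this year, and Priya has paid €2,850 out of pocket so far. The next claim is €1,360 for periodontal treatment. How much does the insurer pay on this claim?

The deductible is already satisfied, so the full bill goes to coinsurance.
10% of €1,360 = €136 falls to the patient.
Total out-of-pocket so far would be €2,850 + €136 = €2,986, below the €4,600 cap — no reduction.
The plan picks up €1,360 − €136 = €1,224.

€1,224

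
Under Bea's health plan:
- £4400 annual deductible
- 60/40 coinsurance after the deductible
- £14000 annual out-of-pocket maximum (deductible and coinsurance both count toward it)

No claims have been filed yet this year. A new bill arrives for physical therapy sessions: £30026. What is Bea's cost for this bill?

Deductible not yet touched, so the first £4400 of the bill goes to the deductible.
The remaining £25626 (= £30026 − £4400) moves to coinsurance.
Patient's 40% share of £25626 is £10250.40.
Patient responsibility before any cap: £4400 + £10250.40 = £14650.40.
Year-to-date out-of-pocket would reach £0 + £14650.40 = £14650.40, above the £14000 maximum, so the patient pays only £14000 − £0 = £14000.

£14000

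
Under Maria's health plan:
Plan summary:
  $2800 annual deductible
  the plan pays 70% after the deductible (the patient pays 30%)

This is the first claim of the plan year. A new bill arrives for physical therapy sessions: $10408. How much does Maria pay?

$5082.40

Deductible not yet touched, so the first $2800 of the bill goes to the deductible.
The remaining $7608 (= $10408 − $2800) moves to coinsurance.
Patient's 30% share of $7608 is $2282.40.
Patient responsibility: $2800 + $2282.40 = $5082.40.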